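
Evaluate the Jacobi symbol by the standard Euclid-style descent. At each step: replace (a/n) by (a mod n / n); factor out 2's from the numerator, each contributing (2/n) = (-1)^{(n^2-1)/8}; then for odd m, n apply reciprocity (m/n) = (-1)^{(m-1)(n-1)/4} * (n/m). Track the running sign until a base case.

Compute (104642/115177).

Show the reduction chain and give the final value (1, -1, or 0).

104642 = 2^1·52321; (2/115177) = +1 since 115177 mod 8 = 1, so (104642/115177) = (+1)^1·(52321/115177); sign now +1
reciprocity: (52321/115177) = +1·(115177/52321) since 52321 mod 4 = 1, 115177 mod 4 = 1; sign now +1
(115177/52321) = (10535/52321)   [reduce mod 52321]
reciprocity: (10535/52321) = +1·(52321/10535) since 10535 mod 4 = 3, 52321 mod 4 = 1; sign now +1
(52321/10535) = (10181/10535)   [reduce mod 10535]
reciprocity: (10181/10535) = +1·(10535/10181) since 10181 mod 4 = 1, 10535 mod 4 = 3; sign now +1
(10535/10181) = (354/10181)   [reduce mod 10181]
354 = 2^1·177; (2/10181) = -1 since 10181 mod 8 = 5, so (354/10181) = (-1)^1·(177/10181); sign now -1
reciprocity: (177/10181) = +1·(10181/177) since 177 mod 4 = 1, 10181 mod 4 = 1; sign now -1
(10181/177) = (92/177)   [reduce mod 177]
92 = 2^2·23; (2/177) = +1 since 177 mod 8 = 1, so (92/177) = (+1)^2·(23/177); sign now -1
reciprocity: (23/177) = +1·(177/23) since 23 mod 4 = 3, 177 mod 4 = 1; sign now -1
(177/23) = (16/23)   [reduce mod 23]
16 = 2^4·1; (2/23) = +1 since 23 mod 8 = 7, so (16/23) = (+1)^4·(1/23); sign now -1
(1/23) = 1; final value = sign = -1

-1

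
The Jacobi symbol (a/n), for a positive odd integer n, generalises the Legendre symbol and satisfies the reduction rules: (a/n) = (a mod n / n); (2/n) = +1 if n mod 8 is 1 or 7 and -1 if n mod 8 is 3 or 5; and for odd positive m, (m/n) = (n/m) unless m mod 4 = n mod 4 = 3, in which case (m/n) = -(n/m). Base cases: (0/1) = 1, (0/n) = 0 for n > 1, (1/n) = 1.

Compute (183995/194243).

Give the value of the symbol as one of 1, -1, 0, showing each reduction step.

0

flip (183995/194243) -> (194243/183995): both odd, 183995 mod 4 = 3, 194243 mod 4 = 3, so the flip contributes -1; sign now -1
(194243/183995): 194243 mod 183995 = 10248, so (194243/183995) = (10248/183995)
factor out 2^3: 10248 = 2^3·1281; with 183995 mod 8 = 3, (2/183995) = -1; sign now +1; continue with (1281/183995)
flip (1281/183995) -> (183995/1281): both odd, 1281 mod 4 = 1, 183995 mod 4 = 3, so the flip contributes +1; sign now +1
(183995/1281): 183995 mod 1281 = 812, so (183995/1281) = (812/1281)
factor out 2^2: 812 = 2^2·203; with 1281 mod 8 = 1, (2/1281) = +1; sign now +1; continue with (203/1281)
flip (203/1281) -> (1281/203): both odd, 203 mod 4 = 3, 1281 mod 4 = 1, so the flip contributes +1; sign now +1
(1281/203): 1281 mod 203 = 63, so (1281/203) = (63/203)
flip (63/203) -> (203/63): both odd, 63 mod 4 = 3, 203 mod 4 = 3, so the flip contributes -1; sign now -1
(203/63): 203 mod 63 = 14, so (203/63) = (14/63)
factor out 2^1: 14 = 2^1·7; with 63 mod 8 = 7, (2/63) = +1; sign now -1; continue with (7/63)
flip (7/63) -> (63/7): both odd, 7 mod 4 = 3, 63 mod 4 = 3, so the flip contributes -1; sign now +1
(63/7): 63 mod 7 = 0, so (63/7) = (0/7)
reached (0/7); gcd(a, n) > 1, so (0/7) = 0 and the symbol is 0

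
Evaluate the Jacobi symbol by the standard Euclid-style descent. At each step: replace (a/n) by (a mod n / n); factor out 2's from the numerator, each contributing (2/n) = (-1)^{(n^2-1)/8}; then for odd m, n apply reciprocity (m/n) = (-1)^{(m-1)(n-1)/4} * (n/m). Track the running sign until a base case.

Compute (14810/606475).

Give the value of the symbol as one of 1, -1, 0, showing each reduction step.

0

factor out 2^1: 14810 = 2^1·7405; with 606475 mod 8 = 3, (2/606475) = -1; sign now -1; continue with (7405/606475)
flip (7405/606475) -> (606475/7405): both odd, 7405 mod 4 = 1, 606475 mod 4 = 3, so the flip contributes +1; sign now -1
(606475/7405): 606475 mod 7405 = 6670, so (606475/7405) = (6670/7405)
factor out 2^1: 6670 = 2^1·3335; with 7405 mod 8 = 5, (2/7405) = -1; sign now +1; continue with (3335/7405)
flip (3335/7405) -> (7405/3335): both odd, 3335 mod 4 = 3, 7405 mod 4 = 1, so the flip contributes +1; sign now +1
(7405/3335): 7405 mod 3335 = 735, so (7405/3335) = (735/3335)
flip (735/3335) -> (3335/735): both odd, 735 mod 4 = 3, 3335 mod 4 = 3, so the flip contributes -1; sign now -1
(3335/735): 3335 mod 735 = 395, so (3335/735) = (395/735)
flip (395/735) -> (735/395): both odd, 395 mod 4 = 3, 735 mod 4 = 3, so the flip contributes -1; sign now +1
(735/395): 735 mod 395 = 340, so (735/395) = (340/395)
factor out 2^2: 340 = 2^2·85; with 395 mod 8 = 3, (2/395) = -1; sign now +1; continue with (85/395)
flip (85/395) -> (395/85): both odd, 85 mod 4 = 1, 395 mod 4 = 3, so the flip contributes +1; sign now +1
(395/85): 395 mod 85 = 55, so (395/85) = (55/85)
flip (55/85) -> (85/55): both odd, 55 mod 4 = 3, 85 mod 4 = 1, so the flip contributes +1; sign now +1
(85/55): 85 mod 55 = 30, so (85/55) = (30/55)
factor out 2^1: 30 = 2^1·15; with 55 mod 8 = 7, (2/55) = +1; sign now +1; continue with (15/55)
flip (15/55) -> (55/15): both odd, 15 mod 4 = 3, 55 mod 4 = 3, so the flip contributes -1; sign now -1
(55/15): 55 mod 15 = 10, so (55/15) = (10/15)
factor out 2^1: 10 = 2^1·5; with 15 mod 8 = 7, (2/15) = +1; sign now -1; continue with (5/15)
flip (5/15) -> (15/5): both odd, 5 mod 4 = 1, 15 mod 4 = 3, so the flip contributes +1; sign now -1
(15/5): 15 mod 5 = 0, so (15/5) = (0/5)
reached (0/5); gcd(a, n) > 1, so (0/5) = 0 and the symbol is 0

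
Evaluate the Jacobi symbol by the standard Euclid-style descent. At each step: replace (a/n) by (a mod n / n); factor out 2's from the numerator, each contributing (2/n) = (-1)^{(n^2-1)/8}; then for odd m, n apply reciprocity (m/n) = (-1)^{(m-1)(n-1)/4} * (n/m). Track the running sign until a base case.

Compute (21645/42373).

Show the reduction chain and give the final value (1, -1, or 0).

flip (21645/42373) -> (42373/21645): both odd, 21645 mod 4 = 1, 42373 mod 4 = 1, so the flip contributes +1; sign now +1
(42373/21645): 42373 mod 21645 = 20728, so (42373/21645) = (20728/21645)
factor out 2^3: 20728 = 2^3·2591; with 21645 mod 8 = 5, (2/21645) = -1; sign now -1; continue with (2591/21645)
flip (2591/21645) -> (21645/2591): both odd, 2591 mod 4 = 3, 21645 mod 4 = 1, so the flip contributes +1; sign now -1
(21645/2591): 21645 mod 2591 = 917, so (21645/2591) = (917/2591)
flip (917/2591) -> (2591/917): both odd, 917 mod 4 = 1, 2591 mod 4 = 3, so the flip contributes +1; sign now -1
(2591/917): 2591 mod 917 = 757, so (2591/917) = (757/917)
flip (757/917) -> (917/757): both odd, 757 mod 4 = 1, 917 mod 4 = 1, so the flip contributes +1; sign now -1
(917/757): 917 mod 757 = 160, so (917/757) = (160/757)
factor out 2^5: 160 = 2^5·5; with 757 mod 8 = 5, (2/757) = -1; sign now +1; continue with (5/757)
flip (5/757) -> (757/5): both odd, 5 mod 4 = 1, 757 mod 4 = 1, so the flip contributes +1; sign now +1
(757/5): 757 mod 5 = 2, so (757/5) = (2/5)
factor out 2^1: 2 = 2^1·1; with 5 mod 8 = 5, (2/5) = -1; sign now -1; continue with (1/5)
reached (1/5) = 1, so the symbol is -1

-1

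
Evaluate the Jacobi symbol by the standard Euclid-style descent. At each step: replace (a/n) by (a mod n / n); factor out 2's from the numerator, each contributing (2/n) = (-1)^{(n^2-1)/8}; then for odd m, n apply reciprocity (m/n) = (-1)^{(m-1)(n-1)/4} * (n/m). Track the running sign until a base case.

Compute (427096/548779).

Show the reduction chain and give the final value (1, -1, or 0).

1

factor out 2^3: 427096 = 2^3·53387; with 548779 mod 8 = 3, (2/548779) = -1; sign now -1; continue with (53387/548779)
flip (53387/548779) -> (548779/53387): both odd, 53387 mod 4 = 3, 548779 mod 4 = 3, so the flip contributes -1; sign now +1
(548779/53387): 548779 mod 53387 = 14909, so (548779/53387) = (14909/53387)
flip (14909/53387) -> (53387/14909): both odd, 14909 mod 4 = 1, 53387 mod 4 = 3, so the flip contributes +1; sign now +1
(53387/14909): 53387 mod 14909 = 8660, so (53387/14909) = (8660/14909)
factor out 2^2: 8660 = 2^2·2165; with 14909 mod 8 = 5, (2/14909) = -1; sign now +1; continue with (2165/14909)
flip (2165/14909) -> (14909/2165): both odd, 2165 mod 4 = 1, 14909 mod 4 = 1, so the flip contributes +1; sign now +1
(14909/2165): 14909 mod 2165 = 1919, so (14909/2165) = (1919/2165)
flip (1919/2165) -> (2165/1919): both odd, 1919 mod 4 = 3, 2165 mod 4 = 1, so the flip contributes +1; sign now +1
(2165/1919): 2165 mod 1919 = 246, so (2165/1919) = (246/1919)
factor out 2^1: 246 = 2^1·123; with 1919 mod 8 = 7, (2/1919) = +1; sign now +1; continue with (123/1919)
flip (123/1919) -> (1919/123): both odd, 123 mod 4 = 3, 1919 mod 4 = 3, so the flip contributes -1; sign now -1
(1919/123): 1919 mod 123 = 74, so (1919/123) = (74/123)
factor out 2^1: 74 = 2^1·37; with 123 mod 8 = 3, (2/123) = -1; sign now +1; continue with (37/123)
flip (37/123) -> (123/37): both odd, 37 mod 4 = 1, 123 mod 4 = 3, so the flip contributes +1; sign now +1
(123/37): 123 mod 37 = 12, so (123/37) = (12/37)
factor out 2^2: 12 = 2^2·3; with 37 mod 8 = 5, (2/37) = -1; sign now +1; continue with (3/37)
flip (3/37) -> (37/3): both odd, 3 mod 4 = 3, 37 mod 4 = 1, so the flip contributes +1; sign now +1
(37/3): 37 mod 3 = 1, so (37/3) = (1/3)
reached (1/3) = 1, so the symbol is +1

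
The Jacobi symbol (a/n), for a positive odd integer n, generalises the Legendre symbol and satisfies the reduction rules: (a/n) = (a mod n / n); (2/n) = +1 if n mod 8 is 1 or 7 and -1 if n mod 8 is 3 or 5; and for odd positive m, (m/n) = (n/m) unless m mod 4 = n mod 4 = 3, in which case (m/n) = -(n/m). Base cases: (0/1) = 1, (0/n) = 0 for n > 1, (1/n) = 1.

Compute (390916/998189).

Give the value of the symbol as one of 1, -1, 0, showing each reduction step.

390916 = 2^2·97729; (2/998189) = -1 since 998189 mod 8 = 5, so (390916/998189) = (-1)^2·(97729/998189); sign now +1
reciprocity: (97729/998189) = +1·(998189/97729) since 97729 mod 4 = 1, 998189 mod 4 = 1; sign now +1
(998189/97729) = (20899/97729)   [reduce mod 97729]
reciprocity: (20899/97729) = +1·(97729/20899) since 20899 mod 4 = 3, 97729 mod 4 = 1; sign now +1
(97729/20899) = (14133/20899)   [reduce mod 20899]
reciprocity: (14133/20899) = +1·(20899/14133) since 14133 mod 4 = 1, 20899 mod 4 = 3; sign now +1
(20899/14133) = (6766/14133)   [reduce mod 14133]
6766 = 2^1·3383; (2/14133) = -1 since 14133 mod 8 = 5, so (6766/14133) = (-1)^1·(3383/14133); sign now -1
reciprocity: (3383/14133) = +1·(14133/3383) since 3383 mod 4 = 3, 14133 mod 4 = 1; sign now -1
(14133/3383) = (601/3383)   [reduce mod 3383]
reciprocity: (601/3383) = +1·(3383/601) since 601 mod 4 = 1, 3383 mod 4 = 3; sign now -1
(3383/601) = (378/601)   [reduce mod 601]
378 = 2^1·189; (2/601) = +1 since 601 mod 8 = 1, so (378/601) = (+1)^1·(189/601); sign now -1
reciprocity: (189/601) = +1·(601/189) since 189 mod 4 = 1, 601 mod 4 = 1; sign now -1
(601/189) = (34/189)   [reduce mod 189]
34 = 2^1·17; (2/189) = -1 since 189 mod 8 = 5, so (34/189) = (-1)^1·(17/189); sign now +1
reciprocity: (17/189) = +1·(189/17) since 17 mod 4 = 1, 189 mod 4 = 1; sign now +1
(189/17) = (2/17)   [reduce mod 17]
2 = 2^1·1; (2/17) = +1 since 17 mod 8 = 1, so (2/17) = (+1)^1·(1/17); sign now +1
(1/17) = 1; final value = sign = +1

1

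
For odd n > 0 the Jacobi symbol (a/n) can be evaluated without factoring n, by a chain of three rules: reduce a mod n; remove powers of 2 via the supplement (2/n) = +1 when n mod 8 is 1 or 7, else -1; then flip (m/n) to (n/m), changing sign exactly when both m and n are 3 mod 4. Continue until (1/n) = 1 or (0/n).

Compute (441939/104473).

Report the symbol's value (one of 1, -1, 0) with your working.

1

(441939/104473) = (24047/104473)   [reduce mod 104473]
reciprocity: (24047/104473) = +1·(104473/24047) since 24047 mod 4 = 3, 104473 mod 4 = 1; sign now +1
(104473/24047) = (8285/24047)   [reduce mod 24047]
reciprocity: (8285/24047) = +1·(24047/8285) since 8285 mod 4 = 1, 24047 mod 4 = 3; sign now +1
(24047/8285) = (7477/8285)   [reduce mod 8285]
reciprocity: (7477/8285) = +1·(8285/7477) since 7477 mod 4 = 1, 8285 mod 4 = 1; sign now +1
(8285/7477) = (808/7477)   [reduce mod 7477]
808 = 2^3·101; (2/7477) = -1 since 7477 mod 8 = 5, so (808/7477) = (-1)^3·(101/7477); sign now -1
reciprocity: (101/7477) = +1·(7477/101) since 101 mod 4 = 1, 7477 mod 4 = 1; sign now -1
(7477/101) = (3/101)   [reduce mod 101]
reciprocity: (3/101) = +1·(101/3) since 3 mod 4 = 3, 101 mod 4 = 1; sign now -1
(101/3) = (2/3)   [reduce mod 3]
2 = 2^1·1; (2/3) = -1 since 3 mod 8 = 3, so (2/3) = (-1)^1·(1/3); sign now +1
(1/3) = 1; final value = sign = +1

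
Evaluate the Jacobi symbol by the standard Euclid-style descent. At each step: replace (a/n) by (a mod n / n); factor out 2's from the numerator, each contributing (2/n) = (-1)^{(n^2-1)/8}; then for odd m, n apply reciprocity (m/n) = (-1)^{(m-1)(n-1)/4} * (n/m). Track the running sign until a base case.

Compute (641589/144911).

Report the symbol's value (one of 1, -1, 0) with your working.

(641589/144911) = (61945/144911)   [reduce mod 144911]
reciprocity: (61945/144911) = +1·(144911/61945) since 61945 mod 4 = 1, 144911 mod 4 = 3; sign now +1
(144911/61945) = (21021/61945)   [reduce mod 61945]
reciprocity: (21021/61945) = +1·(61945/21021) since 21021 mod 4 = 1, 61945 mod 4 = 1; sign now +1
(61945/21021) = (19903/21021)   [reduce mod 21021]
reciprocity: (19903/21021) = +1·(21021/19903) since 19903 mod 4 = 3, 21021 mod 4 = 1; sign now +1
(21021/19903) = (1118/19903)   [reduce mod 19903]
1118 = 2^1·559; (2/19903) = +1 since 19903 mod 8 = 7, so (1118/19903) = (+1)^1·(559/19903); sign now +1
reciprocity: (559/19903) = -1·(19903/559) since 559 mod 4 = 3, 19903 mod 4 = 3; sign now -1
(19903/559) = (338/559)   [reduce mod 559]
338 = 2^1·169; (2/559) = +1 since 559 mod 8 = 7, so (338/559) = (+1)^1·(169/559); sign now -1
reciprocity: (169/559) = +1·(559/169) since 169 mod 4 = 1, 559 mod 4 = 3; sign now -1
(559/169) = (52/169)   [reduce mod 169]
52 = 2^2·13; (2/169) = +1 since 169 mod 8 = 1, so (52/169) = (+1)^2·(13/169); sign now -1
reciprocity: (13/169) = +1·(169/13) since 13 mod 4 = 1, 169 mod 4 = 1; sign now -1
(169/13) = (0/13)   [reduce mod 13]
(0/13) = 0   [gcd(a, n) > 1]; final value = 0

0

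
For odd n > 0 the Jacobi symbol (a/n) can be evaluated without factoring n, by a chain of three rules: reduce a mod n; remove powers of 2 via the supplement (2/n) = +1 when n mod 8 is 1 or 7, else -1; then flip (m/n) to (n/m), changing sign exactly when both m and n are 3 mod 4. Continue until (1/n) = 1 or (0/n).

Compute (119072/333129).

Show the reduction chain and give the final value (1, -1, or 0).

factor out 2^5: 119072 = 2^5·3721; with 333129 mod 8 = 1, (2/333129) = +1; sign now +1; continue with (3721/333129)
flip (3721/333129) -> (333129/3721): both odd, 3721 mod 4 = 1, 333129 mod 4 = 1, so the flip contributes +1; sign now +1
(333129/3721): 333129 mod 3721 = 1960, so (333129/3721) = (1960/3721)
factor out 2^3: 1960 = 2^3·245; with 3721 mod 8 = 1, (2/3721) = +1; sign now +1; continue with (245/3721)
flip (245/3721) -> (3721/245): both odd, 245 mod 4 = 1, 3721 mod 4 = 1, so the flip contributes +1; sign now +1
(3721/245): 3721 mod 245 = 46, so (3721/245) = (46/245)
factor out 2^1: 46 = 2^1·23; with 245 mod 8 = 5, (2/245) = -1; sign now -1; continue with (23/245)
flip (23/245) -> (245/23): both odd, 23 mod 4 = 3, 245 mod 4 = 1, so the flip contributes +1; sign now -1
(245/23): 245 mod 23 = 15, so (245/23) = (15/23)
flip (15/23) -> (23/15): both odd, 15 mod 4 = 3, 23 mod 4 = 3, so the flip contributes -1; sign now +1
(23/15): 23 mod 15 = 8, so (23/15) = (8/15)
factor out 2^3: 8 = 2^3·1; with 15 mod 8 = 7, (2/15) = +1; sign now +1; continue with (1/15)
reached (1/15) = 1, so the symbol is +1

1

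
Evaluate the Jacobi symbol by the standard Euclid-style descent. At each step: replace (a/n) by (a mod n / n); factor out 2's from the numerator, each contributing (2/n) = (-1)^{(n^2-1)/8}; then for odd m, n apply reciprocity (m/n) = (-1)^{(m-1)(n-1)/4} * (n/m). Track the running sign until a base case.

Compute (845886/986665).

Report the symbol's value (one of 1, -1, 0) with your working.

1

845886 = 2^1·422943; (2/986665) = +1 since 986665 mod 8 = 1, so (845886/986665) = (+1)^1·(422943/986665); sign now +1
reciprocity: (422943/986665) = +1·(986665/422943) since 422943 mod 4 = 3, 986665 mod 4 = 1; sign now +1
(986665/422943) = (140779/422943)   [reduce mod 422943]
reciprocity: (140779/422943) = -1·(422943/140779) since 140779 mod 4 = 3, 422943 mod 4 = 3; sign now -1
(422943/140779) = (606/140779)   [reduce mod 140779]
606 = 2^1·303; (2/140779) = -1 since 140779 mod 8 = 3, so (606/140779) = (-1)^1·(303/140779); sign now +1
reciprocity: (303/140779) = -1·(140779/303) since 303 mod 4 = 3, 140779 mod 4 = 3; sign now -1
(140779/303) = (187/303)   [reduce mod 303]
reciprocity: (187/303) = -1·(303/187) since 187 mod 4 = 3, 303 mod 4 = 3; sign now +1
(303/187) = (116/187)   [reduce mod 187]
116 = 2^2·29; (2/187) = -1 since 187 mod 8 = 3, so (116/187) = (-1)^2·(29/187); sign now +1
reciprocity: (29/187) = +1·(187/29) since 29 mod 4 = 1, 187 mod 4 = 3; sign now +1
(187/29) = (13/29)   [reduce mod 29]
reciprocity: (13/29) = +1·(29/13) since 13 mod 4 = 1, 29 mod 4 = 1; sign now +1
(29/13) = (3/13)   [reduce mod 13]
reciprocity: (3/13) = +1·(13/3) since 3 mod 4 = 3, 13 mod 4 = 1; sign now +1
(13/3) = (1/3)   [reduce mod 3]
(1/3) = 1; final value = sign = +1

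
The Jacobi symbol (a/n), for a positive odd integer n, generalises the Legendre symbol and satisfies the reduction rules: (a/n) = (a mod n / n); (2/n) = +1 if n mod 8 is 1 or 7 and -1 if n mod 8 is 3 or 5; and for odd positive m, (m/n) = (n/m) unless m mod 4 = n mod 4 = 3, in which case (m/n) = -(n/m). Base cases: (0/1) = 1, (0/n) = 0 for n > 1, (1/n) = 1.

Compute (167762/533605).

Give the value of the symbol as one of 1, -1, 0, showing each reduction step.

167762 = 2^1·83881; (2/533605) = -1 since 533605 mod 8 = 5, so (167762/533605) = (-1)^1·(83881/533605); sign now -1
reciprocity: (83881/533605) = +1·(533605/83881) since 83881 mod 4 = 1, 533605 mod 4 = 1; sign now -1
(533605/83881) = (30319/83881)   [reduce mod 83881]
reciprocity: (30319/83881) = +1·(83881/30319) since 30319 mod 4 = 3, 83881 mod 4 = 1; sign now -1
(83881/30319) = (23243/30319)   [reduce mod 30319]
reciprocity: (23243/30319) = -1·(30319/23243) since 23243 mod 4 = 3, 30319 mod 4 = 3; sign now +1
(30319/23243) = (7076/23243)   [reduce mod 23243]
7076 = 2^2·1769; (2/23243) = -1 since 23243 mod 8 = 3, so (7076/23243) = (-1)^2·(1769/23243); sign now +1
reciprocity: (1769/23243) = +1·(23243/1769) since 1769 mod 4 = 1, 23243 mod 4 = 3; sign now +1
(23243/1769) = (246/1769)   [reduce mod 1769]
246 = 2^1·123; (2/1769) = +1 since 1769 mod 8 = 1, so (246/1769) = (+1)^1·(123/1769); sign now +1
reciprocity: (123/1769) = +1·(1769/123) since 123 mod 4 = 3, 1769 mod 4 = 1; sign now +1
(1769/123) = (47/123)   [reduce mod 123]
reciprocity: (47/123) = -1·(123/47) since 47 mod 4 = 3, 123 mod 4 = 3; sign now -1
(123/47) = (29/47)   [reduce mod 47]
reciprocity: (29/47) = +1·(47/29) since 29 mod 4 = 1, 47 mod 4 = 3; sign now -1
(47/29) = (18/29)   [reduce mod 29]
18 = 2^1·9; (2/29) = -1 since 29 mod 8 = 5, so (18/29) = (-1)^1·(9/29); sign now +1
reciprocity: (9/29) = +1·(29/9) since 9 mod 4 = 1, 29 mod 4 = 1; sign now +1
(29/9) = (2/9)   [reduce mod 9]
2 = 2^1·1; (2/9) = +1 since 9 mod 8 = 1, so (2/9) = (+1)^1·(1/9); sign now +1
(1/9) = 1; final value = sign = +1

1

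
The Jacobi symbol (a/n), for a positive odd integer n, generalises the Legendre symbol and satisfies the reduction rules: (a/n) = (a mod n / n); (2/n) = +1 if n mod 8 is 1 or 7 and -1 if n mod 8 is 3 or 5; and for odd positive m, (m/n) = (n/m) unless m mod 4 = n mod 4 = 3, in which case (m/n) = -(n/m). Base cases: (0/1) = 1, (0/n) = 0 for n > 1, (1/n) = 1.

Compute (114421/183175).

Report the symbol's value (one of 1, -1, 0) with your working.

reciprocity: (114421/183175) = +1·(183175/114421) since 114421 mod 4 = 1, 183175 mod 4 = 3; sign now +1
(183175/114421) = (68754/114421)   [reduce mod 114421]
68754 = 2^1·34377; (2/114421) = -1 since 114421 mod 8 = 5, so (68754/114421) = (-1)^1·(34377/114421); sign now -1
reciprocity: (34377/114421) = +1·(114421/34377) since 34377 mod 4 = 1, 114421 mod 4 = 1; sign now -1
(114421/34377) = (11290/34377)   [reduce mod 34377]
11290 = 2^1·5645; (2/34377) = +1 since 34377 mod 8 = 1, so (11290/34377) = (+1)^1·(5645/34377); sign now -1
reciprocity: (5645/34377) = +1·(34377/5645) since 5645 mod 4 = 1, 34377 mod 4 = 1; sign now -1
(34377/5645) = (507/5645)   [reduce mod 5645]
reciprocity: (507/5645) = +1·(5645/507) since 507 mod 4 = 3, 5645 mod 4 = 1; sign now -1
(5645/507) = (68/507)   [reduce mod 507]
68 = 2^2·17; (2/507) = -1 since 507 mod 8 = 3, so (68/507) = (-1)^2·(17/507); sign now -1
reciprocity: (17/507) = +1·(507/17) since 17 mod 4 = 1, 507 mod 4 = 3; sign now -1
(507/17) = (14/17)   [reduce mod 17]
14 = 2^1·7; (2/17) = +1 since 17 mod 8 = 1, so (14/17) = (+1)^1·(7/17); sign now -1
reciprocity: (7/17) = +1·(17/7) since 7 mod 4 = 3, 17 mod 4 = 1; sign now -1
(17/7) = (3/7)   [reduce mod 7]
reciprocity: (3/7) = -1·(7/3) since 3 mod 4 = 3, 7 mod 4 = 3; sign now +1
(7/3) = (1/3)   [reduce mod 3]
(1/3) = 1; final value = sign = +1

1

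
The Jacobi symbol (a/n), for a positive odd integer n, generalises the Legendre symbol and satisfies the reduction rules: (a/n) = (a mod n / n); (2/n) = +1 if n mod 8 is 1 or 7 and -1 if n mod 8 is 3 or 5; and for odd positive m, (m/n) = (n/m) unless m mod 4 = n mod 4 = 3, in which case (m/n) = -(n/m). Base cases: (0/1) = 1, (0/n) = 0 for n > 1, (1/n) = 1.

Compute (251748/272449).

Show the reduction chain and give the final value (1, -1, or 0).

-1

factor out 2^2: 251748 = 2^2·62937; with 272449 mod 8 = 1, (2/272449) = +1; sign now +1; continue with (62937/272449)
flip (62937/272449) -> (272449/62937): both odd, 62937 mod 4 = 1, 272449 mod 4 = 1, so the flip contributes +1; sign now +1
(272449/62937): 272449 mod 62937 = 20701, so (272449/62937) = (20701/62937)
flip (20701/62937) -> (62937/20701): both odd, 20701 mod 4 = 1, 62937 mod 4 = 1, so the flip contributes +1; sign now +1
(62937/20701): 62937 mod 20701 = 834, so (62937/20701) = (834/20701)
factor out 2^1: 834 = 2^1·417; with 20701 mod 8 = 5, (2/20701) = -1; sign now -1; continue with (417/20701)
flip (417/20701) -> (20701/417): both odd, 417 mod 4 = 1, 20701 mod 4 = 1, so the flip contributes +1; sign now -1
(20701/417): 20701 mod 417 = 268, so (20701/417) = (268/417)
factor out 2^2: 268 = 2^2·67; with 417 mod 8 = 1, (2/417) = +1; sign now -1; continue with (67/417)
flip (67/417) -> (417/67): both odd, 67 mod 4 = 3, 417 mod 4 = 1, so the flip contributes +1; sign now -1
(417/67): 417 mod 67 = 15, so (417/67) = (15/67)
flip (15/67) -> (67/15): both odd, 15 mod 4 = 3, 67 mod 4 = 3, so the flip contributes -1; sign now +1
(67/15): 67 mod 15 = 7, so (67/15) = (7/15)
flip (7/15) -> (15/7): both odd, 7 mod 4 = 3, 15 mod 4 = 3, so the flip contributes -1; sign now -1
(15/7): 15 mod 7 = 1, so (15/7) = (1/7)
reached (1/7) = 1, so the symbol is -1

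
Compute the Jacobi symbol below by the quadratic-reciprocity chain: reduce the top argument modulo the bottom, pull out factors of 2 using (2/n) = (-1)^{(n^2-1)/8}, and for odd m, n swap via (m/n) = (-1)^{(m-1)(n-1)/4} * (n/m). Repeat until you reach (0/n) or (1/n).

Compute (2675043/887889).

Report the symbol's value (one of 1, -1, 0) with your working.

(2675043/887889): 2675043 mod 887889 = 11376, so (2675043/887889) = (11376/887889)
factor out 2^4: 11376 = 2^4·711; with 887889 mod 8 = 1, (2/887889) = +1; sign now +1; continue with (711/887889)
flip (711/887889) -> (887889/711): both odd, 711 mod 4 = 3, 887889 mod 4 = 1, so the flip contributes +1; sign now +1
(887889/711): 887889 mod 711 = 561, so (887889/711) = (561/711)
flip (561/711) -> (711/561): both odd, 561 mod 4 = 1, 711 mod 4 = 3, so the flip contributes +1; sign now +1
(711/561): 711 mod 561 = 150, so (711/561) = (150/561)
factor out 2^1: 150 = 2^1·75; with 561 mod 8 = 1, (2/561) = +1; sign now +1; continue with (75/561)
flip (75/561) -> (561/75): both odd, 75 mod 4 = 3, 561 mod 4 = 1, so the flip contributes +1; sign now +1
(561/75): 561 mod 75 = 36, so (561/75) = (36/75)
factor out 2^2: 36 = 2^2·9; with 75 mod 8 = 3, (2/75) = -1; sign now +1; continue with (9/75)
flip (9/75) -> (75/9): both odd, 9 mod 4 = 1, 75 mod 4 = 3, so the flip contributes +1; sign now +1
(75/9): 75 mod 9 = 3, so (75/9) = (3/9)
flip (3/9) -> (9/3): both odd, 3 mod 4 = 3, 9 mod 4 = 1, so the flip contributes +1; sign now +1
(9/3): 9 mod 3 = 0, so (9/3) = (0/3)
reached (0/3); gcd(a, n) > 1, so (0/3) = 0 and the symbol is 0

0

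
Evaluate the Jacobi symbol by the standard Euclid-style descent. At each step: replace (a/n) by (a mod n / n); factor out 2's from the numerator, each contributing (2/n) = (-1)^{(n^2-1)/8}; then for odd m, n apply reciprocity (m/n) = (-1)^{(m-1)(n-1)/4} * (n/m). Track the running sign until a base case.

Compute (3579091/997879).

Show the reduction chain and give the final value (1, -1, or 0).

(3579091/997879): 3579091 mod 997879 = 585454, so (3579091/997879) = (585454/997879)
factor out 2^1: 585454 = 2^1·292727; with 997879 mod 8 = 7, (2/997879) = +1; sign now +1; continue with (292727/997879)
flip (292727/997879) -> (997879/292727): both odd, 292727 mod 4 = 3, 997879 mod 4 = 3, so the flip contributes -1; sign now -1
(997879/292727): 997879 mod 292727 = 119698, so (997879/292727) = (119698/292727)
factor out 2^1: 119698 = 2^1·59849; with 292727 mod 8 = 7, (2/292727) = +1; sign now -1; continue with (59849/292727)
flip (59849/292727) -> (292727/59849): both odd, 59849 mod 4 = 1, 292727 mod 4 = 3, so the flip contributes +1; sign now -1
(292727/59849): 292727 mod 59849 = 53331, so (292727/59849) = (53331/59849)
flip (53331/59849) -> (59849/53331): both odd, 53331 mod 4 = 3, 59849 mod 4 = 1, so the flip contributes +1; sign now -1
(59849/53331): 59849 mod 53331 = 6518, so (59849/53331) = (6518/53331)
factor out 2^1: 6518 = 2^1·3259; with 53331 mod 8 = 3, (2/53331) = -1; sign now +1; continue with (3259/53331)
flip (3259/53331) -> (53331/3259): both odd, 3259 mod 4 = 3, 53331 mod 4 = 3, so the flip contributes -1; sign now -1
(53331/3259): 53331 mod 3259 = 1187, so (53331/3259) = (1187/3259)
flip (1187/3259) -> (3259/1187): both odd, 1187 mod 4 = 3, 3259 mod 4 = 3, so the flip contributes -1; sign now +1
(3259/1187): 3259 mod 1187 = 885, so (3259/1187) = (885/1187)
flip (885/1187) -> (1187/885): both odd, 885 mod 4 = 1, 1187 mod 4 = 3, so the flip contributes +1; sign now +1
(1187/885): 1187 mod 885 = 302, so (1187/885) = (302/885)
factor out 2^1: 302 = 2^1·151; with 885 mod 8 = 5, (2/885) = -1; sign now -1; continue with (151/885)
flip (151/885) -> (885/151): both odd, 151 mod 4 = 3, 885 mod 4 = 1, so the flip contributes +1; sign now -1
(885/151): 885 mod 151 = 130, so (885/151) = (130/151)
factor out 2^1: 130 = 2^1·65; with 151 mod 8 = 7, (2/151) = +1; sign now -1; continue with (65/151)
flip (65/151) -> (151/65): both odd, 65 mod 4 = 1, 151 mod 4 = 3, so the flip contributes +1; sign now -1
(151/65): 151 mod 65 = 21, so (151/65) = (21/65)
flip (21/65) -> (65/21): both odd, 21 mod 4 = 1, 65 mod 4 = 1, so the flip contributes +1; sign now -1
(65/21): 65 mod 21 = 2, so (65/21) = (2/21)
factor out 2^1: 2 = 2^1·1; with 21 mod 8 = 5, (2/21) = -1; sign now +1; continue with (1/21)
reached (1/21) = 1, so the symbol is +1

1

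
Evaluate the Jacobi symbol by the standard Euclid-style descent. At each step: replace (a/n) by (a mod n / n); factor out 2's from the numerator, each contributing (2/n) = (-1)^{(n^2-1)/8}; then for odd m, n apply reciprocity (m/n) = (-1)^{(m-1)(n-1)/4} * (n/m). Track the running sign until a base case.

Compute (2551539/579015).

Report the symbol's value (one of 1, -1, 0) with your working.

(2551539/579015) = (235479/579015)   [reduce mod 579015]
reciprocity: (235479/579015) = -1·(579015/235479) since 235479 mod 4 = 3, 579015 mod 4 = 3; sign now -1
(579015/235479) = (108057/235479)   [reduce mod 235479]
reciprocity: (108057/235479) = +1·(235479/108057) since 108057 mod 4 = 1, 235479 mod 4 = 3; sign now -1
(235479/108057) = (19365/108057)   [reduce mod 108057]
reciprocity: (19365/108057) = +1·(108057/19365) since 19365 mod 4 = 1, 108057 mod 4 = 1; sign now -1
(108057/19365) = (11232/19365)   [reduce mod 19365]
11232 = 2^5·351; (2/19365) = -1 since 19365 mod 8 = 5, so (11232/19365) = (-1)^5·(351/19365); sign now +1
reciprocity: (351/19365) = +1·(19365/351) since 351 mod 4 = 3, 19365 mod 4 = 1; sign now +1
(19365/351) = (60/351)   [reduce mod 351]
60 = 2^2·15; (2/351) = +1 since 351 mod 8 = 7, so (60/351) = (+1)^2·(15/351); sign now +1
reciprocity: (15/351) = -1·(351/15) since 15 mod 4 = 3, 351 mod 4 = 3; sign now -1
(351/15) = (6/15)   [reduce mod 15]
6 = 2^1·3; (2/15) = +1 since 15 mod 8 = 7, so (6/15) = (+1)^1·(3/15); sign now -1
reciprocity: (3/15) = -1·(15/3) since 3 mod 4 = 3, 15 mod 4 = 3; sign now +1
(15/3) = (0/3)   [reduce mod 3]
(0/3) = 0   [gcd(a, n) > 1]; final value = 0

0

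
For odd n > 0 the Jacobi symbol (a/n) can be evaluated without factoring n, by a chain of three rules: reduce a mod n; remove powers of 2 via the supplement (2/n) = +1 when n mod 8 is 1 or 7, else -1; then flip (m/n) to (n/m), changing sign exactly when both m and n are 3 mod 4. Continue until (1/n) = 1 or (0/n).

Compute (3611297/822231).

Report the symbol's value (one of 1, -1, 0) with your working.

(3611297/822231) = (322373/822231)   [reduce mod 822231]
reciprocity: (322373/822231) = +1·(822231/322373) since 322373 mod 4 = 1, 822231 mod 4 = 3; sign now +1
(822231/322373) = (177485/322373)   [reduce mod 322373]
reciprocity: (177485/322373) = +1·(322373/177485) since 177485 mod 4 = 1, 322373 mod 4 = 1; sign now +1
(322373/177485) = (144888/177485)   [reduce mod 177485]
144888 = 2^3·18111; (2/177485) = -1 since 177485 mod 8 = 5, so (144888/177485) = (-1)^3·(18111/177485); sign now -1
reciprocity: (18111/177485) = +1·(177485/18111) since 18111 mod 4 = 3, 177485 mod 4 = 1; sign now -1
(177485/18111) = (14486/18111)   [reduce mod 18111]
14486 = 2^1·7243; (2/18111) = +1 since 18111 mod 8 = 7, so (14486/18111) = (+1)^1·(7243/18111); sign now -1
reciprocity: (7243/18111) = -1·(18111/7243) since 7243 mod 4 = 3, 18111 mod 4 = 3; sign now +1
(18111/7243) = (3625/7243)   [reduce mod 7243]
reciprocity: (3625/7243) = +1·(7243/3625) since 3625 mod 4 = 1, 7243 mod 4 = 3; sign now +1
(7243/3625) = (3618/3625)   [reduce mod 3625]
3618 = 2^1·1809; (2/3625) = +1 since 3625 mod 8 = 1, so (3618/3625) = (+1)^1·(1809/3625); sign now +1
reciprocity: (1809/3625) = +1·(3625/1809) since 1809 mod 4 = 1, 3625 mod 4 = 1; sign now +1
(3625/1809) = (7/1809)   [reduce mod 1809]
reciprocity: (7/1809) = +1·(1809/7) since 7 mod 4 = 3, 1809 mod 4 = 1; sign now +1
(1809/7) = (3/7)   [reduce mod 7]
reciprocity: (3/7) = -1·(7/3) since 3 mod 4 = 3, 7 mod 4 = 3; sign now -1
(7/3) = (1/3)   [reduce mod 3]
(1/3) = 1; final value = sign = -1

-1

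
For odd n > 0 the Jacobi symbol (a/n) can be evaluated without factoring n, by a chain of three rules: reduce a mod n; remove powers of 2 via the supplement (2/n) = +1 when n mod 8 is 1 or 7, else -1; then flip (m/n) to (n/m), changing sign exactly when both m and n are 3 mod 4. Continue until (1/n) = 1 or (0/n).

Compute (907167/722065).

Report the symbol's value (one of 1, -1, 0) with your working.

1

(907167/722065): 907167 mod 722065 = 185102, so (907167/722065) = (185102/722065)
factor out 2^1: 185102 = 2^1·92551; with 722065 mod 8 = 1, (2/722065) = +1; sign now +1; continue with (92551/722065)
flip (92551/722065) -> (722065/92551): both odd, 92551 mod 4 = 3, 722065 mod 4 = 1, so the flip contributes +1; sign now +1
(722065/92551): 722065 mod 92551 = 74208, so (722065/92551) = (74208/92551)
factor out 2^5: 74208 = 2^5·2319; with 92551 mod 8 = 7, (2/92551) = +1; sign now +1; continue with (2319/92551)
flip (2319/92551) -> (92551/2319): both odd, 2319 mod 4 = 3, 92551 mod 4 = 3, so the flip contributes -1; sign now -1
(92551/2319): 92551 mod 2319 = 2110, so (92551/2319) = (2110/2319)
factor out 2^1: 2110 = 2^1·1055; with 2319 mod 8 = 7, (2/2319) = +1; sign now -1; continue with (1055/2319)
flip (1055/2319) -> (2319/1055): both odd, 1055 mod 4 = 3, 2319 mod 4 = 3, so the flip contributes -1; sign now +1
(2319/1055): 2319 mod 1055 = 209, so (2319/1055) = (209/1055)
flip (209/1055) -> (1055/209): both odd, 209 mod 4 = 1, 1055 mod 4 = 3, so the flip contributes +1; sign now +1
(1055/209): 1055 mod 209 = 10, so (1055/209) = (10/209)
factor out 2^1: 10 = 2^1·5; with 209 mod 8 = 1, (2/209) = +1; sign now +1; continue with (5/209)
flip (5/209) -> (209/5): both odd, 5 mod 4 = 1, 209 mod 4 = 1, so the flip contributes +1; sign now +1
(209/5): 209 mod 5 = 4, so (209/5) = (4/5)
factor out 2^2: 4 = 2^2·1; with 5 mod 8 = 5, (2/5) = -1; sign now +1; continue with (1/5)
reached (1/5) = 1, so the symbol is +1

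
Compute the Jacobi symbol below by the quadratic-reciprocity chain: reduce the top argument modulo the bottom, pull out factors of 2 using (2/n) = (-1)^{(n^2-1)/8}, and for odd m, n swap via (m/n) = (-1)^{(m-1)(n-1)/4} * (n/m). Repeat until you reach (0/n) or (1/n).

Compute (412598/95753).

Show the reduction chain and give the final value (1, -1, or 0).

-1

(412598/95753): 412598 mod 95753 = 29586, so (412598/95753) = (29586/95753)
factor out 2^1: 29586 = 2^1·14793; with 95753 mod 8 = 1, (2/95753) = +1; sign now +1; continue with (14793/95753)
flip (14793/95753) -> (95753/14793): both odd, 14793 mod 4 = 1, 95753 mod 4 = 1, so the flip contributes +1; sign now +1
(95753/14793): 95753 mod 14793 = 6995, so (95753/14793) = (6995/14793)
flip (6995/14793) -> (14793/6995): both odd, 6995 mod 4 = 3, 14793 mod 4 = 1, so the flip contributes +1; sign now +1
(14793/6995): 14793 mod 6995 = 803, so (14793/6995) = (803/6995)
flip (803/6995) -> (6995/803): both odd, 803 mod 4 = 3, 6995 mod 4 = 3, so the flip contributes -1; sign now -1
(6995/803): 6995 mod 803 = 571, so (6995/803) = (571/803)
flip (571/803) -> (803/571): both odd, 571 mod 4 = 3, 803 mod 4 = 3, so the flip contributes -1; sign now +1
(803/571): 803 mod 571 = 232, so (803/571) = (232/571)
factor out 2^3: 232 = 2^3·29; with 571 mod 8 = 3, (2/571) = -1; sign now -1; continue with (29/571)
flip (29/571) -> (571/29): both odd, 29 mod 4 = 1, 571 mod 4 = 3, so the flip contributes +1; sign now -1
(571/29): 571 mod 29 = 20, so (571/29) = (20/29)
factor out 2^2: 20 = 2^2·5; with 29 mod 8 = 5, (2/29) = -1; sign now -1; continue with (5/29)
flip (5/29) -> (29/5): both odd, 5 mod 4 = 1, 29 mod 4 = 1, so the flip contributes +1; sign now -1
(29/5): 29 mod 5 = 4, so (29/5) = (4/5)
factor out 2^2: 4 = 2^2·1; with 5 mod 8 = 5, (2/5) = -1; sign now -1; continue with (1/5)
reached (1/5) = 1, so the symbol is -1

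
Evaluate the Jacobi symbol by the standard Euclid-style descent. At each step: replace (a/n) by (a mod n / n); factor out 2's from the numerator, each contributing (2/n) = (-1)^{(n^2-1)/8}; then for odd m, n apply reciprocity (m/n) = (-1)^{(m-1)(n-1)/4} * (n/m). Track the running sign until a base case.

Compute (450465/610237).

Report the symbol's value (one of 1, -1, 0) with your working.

0

flip (450465/610237) -> (610237/450465): both odd, 450465 mod 4 = 1, 610237 mod 4 = 1, so the flip contributes +1; sign now +1
(610237/450465): 610237 mod 450465 = 159772, so (610237/450465) = (159772/450465)
factor out 2^2: 159772 = 2^2·39943; with 450465 mod 8 = 1, (2/450465) = +1; sign now +1; continue with (39943/450465)
flip (39943/450465) -> (450465/39943): both odd, 39943 mod 4 = 3, 450465 mod 4 = 1, so the flip contributes +1; sign now +1
(450465/39943): 450465 mod 39943 = 11092, so (450465/39943) = (11092/39943)
factor out 2^2: 11092 = 2^2·2773; with 39943 mod 8 = 7, (2/39943) = +1; sign now +1; continue with (2773/39943)
flip (2773/39943) -> (39943/2773): both odd, 2773 mod 4 = 1, 39943 mod 4 = 3, so the flip contributes +1; sign now +1
(39943/2773): 39943 mod 2773 = 1121, so (39943/2773) = (1121/2773)
flip (1121/2773) -> (2773/1121): both odd, 1121 mod 4 = 1, 2773 mod 4 = 1, so the flip contributes +1; sign now +1
(2773/1121): 2773 mod 1121 = 531, so (2773/1121) = (531/1121)
flip (531/1121) -> (1121/531): both odd, 531 mod 4 = 3, 1121 mod 4 = 1, so the flip contributes +1; sign now +1
(1121/531): 1121 mod 531 = 59, so (1121/531) = (59/531)
flip (59/531) -> (531/59): both odd, 59 mod 4 = 3, 531 mod 4 = 3, so the flip contributes -1; sign now -1
(531/59): 531 mod 59 = 0, so (531/59) = (0/59)
reached (0/59); gcd(a, n) > 1, so (0/59) = 0 and the symbol is 0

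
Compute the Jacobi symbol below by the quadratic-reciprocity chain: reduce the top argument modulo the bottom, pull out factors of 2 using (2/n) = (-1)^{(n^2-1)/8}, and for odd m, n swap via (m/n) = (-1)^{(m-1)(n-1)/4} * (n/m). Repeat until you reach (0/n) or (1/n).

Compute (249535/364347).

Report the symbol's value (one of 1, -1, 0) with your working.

1

flip (249535/364347) -> (364347/249535): both odd, 249535 mod 4 = 3, 364347 mod 4 = 3, so the flip contributes -1; sign now -1
(364347/249535): 364347 mod 249535 = 114812, so (364347/249535) = (114812/249535)
factor out 2^2: 114812 = 2^2·28703; with 249535 mod 8 = 7, (2/249535) = +1; sign now -1; continue with (28703/249535)
flip (28703/249535) -> (249535/28703): both odd, 28703 mod 4 = 3, 249535 mod 4 = 3, so the flip contributes -1; sign now +1
(249535/28703): 249535 mod 28703 = 19911, so (249535/28703) = (19911/28703)
flip (19911/28703) -> (28703/19911): both odd, 19911 mod 4 = 3, 28703 mod 4 = 3, so the flip contributes -1; sign now -1
(28703/19911): 28703 mod 19911 = 8792, so (28703/19911) = (8792/19911)
factor out 2^3: 8792 = 2^3·1099; with 19911 mod 8 = 7, (2/19911) = +1; sign now -1; continue with (1099/19911)
flip (1099/19911) -> (19911/1099): both odd, 1099 mod 4 = 3, 19911 mod 4 = 3, so the flip contributes -1; sign now +1
(19911/1099): 19911 mod 1099 = 129, so (19911/1099) = (129/1099)
flip (129/1099) -> (1099/129): both odd, 129 mod 4 = 1, 1099 mod 4 = 3, so the flip contributes +1; sign now +1
(1099/129): 1099 mod 129 = 67, so (1099/129) = (67/129)
flip (67/129) -> (129/67): both odd, 67 mod 4 = 3, 129 mod 4 = 1, so the flip contributes +1; sign now +1
(129/67): 129 mod 67 = 62, so (129/67) = (62/67)
factor out 2^1: 62 = 2^1·31; with 67 mod 8 = 3, (2/67) = -1; sign now -1; continue with (31/67)
flip (31/67) -> (67/31): both odd, 31 mod 4 = 3, 67 mod 4 = 3, so the flip contributes -1; sign now +1
(67/31): 67 mod 31 = 5, so (67/31) = (5/31)
flip (5/31) -> (31/5): both odd, 5 mod 4 = 1, 31 mod 4 = 3, so the flip contributes +1; sign now +1
(31/5): 31 mod 5 = 1, so (31/5) = (1/5)
reached (1/5) = 1, so the symbol is +1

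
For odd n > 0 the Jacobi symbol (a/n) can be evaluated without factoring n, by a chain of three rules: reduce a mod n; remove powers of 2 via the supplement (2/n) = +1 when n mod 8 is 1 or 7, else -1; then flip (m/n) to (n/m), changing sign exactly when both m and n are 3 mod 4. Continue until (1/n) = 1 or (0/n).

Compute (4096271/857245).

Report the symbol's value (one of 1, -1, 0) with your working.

(4096271/857245) = (667291/857245)   [reduce mod 857245]
reciprocity: (667291/857245) = +1·(857245/667291) since 667291 mod 4 = 3, 857245 mod 4 = 1; sign now +1
(857245/667291) = (189954/667291)   [reduce mod 667291]
189954 = 2^1·94977; (2/667291) = -1 since 667291 mod 8 = 3, so (189954/667291) = (-1)^1·(94977/667291); sign now -1
reciprocity: (94977/667291) = +1·(667291/94977) since 94977 mod 4 = 1, 667291 mod 4 = 3; sign now -1
(667291/94977) = (2452/94977)   [reduce mod 94977]
2452 = 2^2·613; (2/94977) = +1 since 94977 mod 8 = 1, so (2452/94977) = (+1)^2·(613/94977); sign now -1
reciprocity: (613/94977) = +1·(94977/613) since 613 mod 4 = 1, 94977 mod 4 = 1; sign now -1
(94977/613) = (575/613)   [reduce mod 613]
reciprocity: (575/613) = +1·(613/575) since 575 mod 4 = 3, 613 mod 4 = 1; sign now -1
(613/575) = (38/575)   [reduce mod 575]
38 = 2^1·19; (2/575) = +1 since 575 mod 8 = 7, so (38/575) = (+1)^1·(19/575); sign now -1
reciprocity: (19/575) = -1·(575/19) since 19 mod 4 = 3, 575 mod 4 = 3; sign now +1
(575/19) = (5/19)   [reduce mod 19]
reciprocity: (5/19) = +1·(19/5) since 5 mod 4 = 1, 19 mod 4 = 3; sign now +1
(19/5) = (4/5)   [reduce mod 5]
4 = 2^2·1; (2/5) = -1 since 5 mod 8 = 5, so (4/5) = (-1)^2·(1/5); sign now +1
(1/5) = 1; final value = sign = +1

1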